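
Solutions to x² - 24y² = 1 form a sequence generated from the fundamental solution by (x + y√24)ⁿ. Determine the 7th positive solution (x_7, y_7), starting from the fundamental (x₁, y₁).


Step 1: Find the fundamental solution (x₁, y₁) of x² - 24y² = 1.
  Expand √24 as a continued fraction. a₀ = ⌊√24⌋ = 4; iterate m_{k+1} = d_k·a_k − m_k, d_{k+1} = (24 − m_{k+1}²)/d_k, a_{k+1} = ⌊(a₀ + m_{k+1})/d_{k+1}⌋ (starting m₀ = 0, d₀ = 1), with convergents p_k = a_k·p_{k-1} + p_{k-2}, q_k = a_k·q_{k-1} + q_{k-2} (p₋₁ = 1, q₋₁ = 0):
  k = 0: a₀ = 4; p₀/q₀ = 4/1; p₀² − 24·q₀² = 16 − 24 = -8.
  k = 1: m = 4, d = 8, a = ⌊(4 + 4)/8⌋ = 1; p/q = (1·4 + 1)/(1·1 + 0) = 5/1; p² − 24·q² = 25 − 24 = 1.
  The first convergent with p² − 24·q² = 1 gives the fundamental solution (x₁, y₁) = (5, 1).
Step 2: Apply the recurrence (x_{n+1}, y_{n+1}) = (x₁x_n + 24y₁y_n, x₁y_n + y₁x_n) repeatedly.
  From (x_1, y_1) = (5, 1): x_2 = 5·5 + 24·1·1 = 49; y_2 = 5·1 + 1·5 = 10.
  From (x_2, y_2) = (49, 10): x_3 = 5·49 + 24·1·10 = 485; y_3 = 5·10 + 1·49 = 99.
  From (x_3, y_3) = (485, 99): x_4 = 5·485 + 24·1·99 = 4801; y_4 = 5·99 + 1·485 = 980.
  From (x_4, y_4) = (4801, 980): x_5 = 5·4801 + 24·1·980 = 47525; y_5 = 5·980 + 1·4801 = 9701.
  From (x_5, y_5) = (47525, 9701): x_6 = 5·47525 + 24·1·9701 = 470449; y_6 = 5·9701 + 1·47525 = 96030.
  From (x_6, y_6) = (470449, 96030): x_7 = 5·470449 + 24·1·96030 = 4656965; y_7 = 5·96030 + 1·470449 = 950599.
Step 3: Verify x_7² - 24·y_7² = 21687323011225 - 21687323011224 = 1 (should be 1). ✓

(x_1, y_1) = (5, 1); (x_7, y_7) = (4656965, 950599).


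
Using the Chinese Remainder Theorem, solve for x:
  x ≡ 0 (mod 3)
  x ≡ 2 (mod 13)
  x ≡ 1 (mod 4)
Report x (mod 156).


Moduli 3, 13, 4 are pairwise coprime; by CRT there is a unique solution modulo M = 3 · 13 · 4 = 156.
Solve pairwise, accumulating the modulus:
  Start with x ≡ 0 (mod 3).
  Combine with x ≡ 2 (mod 13): since gcd(3, 13) = 1, we get a unique residue mod 39.
    Write x = 0 + 3·t and substitute into x ≡ 2 (mod 13): 3·t ≡ 2 − 0 = 2 (mod 13).
    The inverse of 3 mod 13 is 9 (since 3·9 = 27 = 2·13 + 1), so t ≡ 9·2 = 18 ≡ 5 (mod 13).
    Then x = 0 + 3·5 = 15, valid modulo lcm(3, 13) = 39: x ≡ 15 (mod 39).
  Combine with x ≡ 1 (mod 4): since gcd(39, 4) = 1, we get a unique residue mod 156.
    Write x = 15 + 39·t and substitute into x ≡ 1 (mod 4): 39·t ≡ 1 − 15 = -14 (mod 4).
    Reduce coefficients mod 4: 3·t ≡ 2 (mod 4).
    The inverse of 3 mod 4 is 3 (since 3·3 = 9 = 2·4 + 1), so t ≡ 3·2 = 6 ≡ 2 (mod 4).
    Then x = 15 + 39·2 = 93, valid modulo lcm(39, 4) = 156: x ≡ 93 (mod 156).
Verify: 93 mod 3 = 0 ✓, 93 mod 13 = 2 ✓, 93 mod 4 = 1 ✓.

x ≡ 93 (mod 156).


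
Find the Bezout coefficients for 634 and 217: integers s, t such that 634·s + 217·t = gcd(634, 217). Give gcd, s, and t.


Euclidean algorithm on (634, 217) — divide until remainder is 0:
  634 = 2 · 217 + 200
  217 = 1 · 200 + 17
  200 = 11 · 17 + 13
  17 = 1 · 13 + 4
  13 = 3 · 4 + 1
  4 = 4 · 1 + 0
gcd(634, 217) = 1.
Track Bezout coefficients alongside the remainders: start with r₀ = 634 = a·1 + b·0 (s = 1, t = 0) and r₁ = 217 = a·0 + b·1 (s = 0, t = 1); each new remainder r_{k+1} = r_{k-1} − q_k·r_k inherits s_{k+1} = s_{k-1} − q_k·s_k, t_{k+1} = t_{k-1} − q_k·t_k, so r_k = a·s_k + b·t_k at every step:
  q = 2: r = 200, s = 1 − 2·0 = 1, t = 0 − 2·1 = -2  (check: 634·1 + 217·(-2) = 200)
  q = 1: r = 17, s = 0 − 1·1 = -1, t = 1 − 1·(-2) = 3  (check: 634·(-1) + 217·3 = 17)
  q = 11: r = 13, s = 1 − 11·(-1) = 12, t = -2 − 11·3 = -35  (check: 634·12 + 217·(-35) = 13)
  q = 1: r = 4, s = -1 − 1·12 = -13, t = 3 − 1·(-35) = 38  (check: 634·(-13) + 217·38 = 4)
  q = 3: r = 1, s = 12 − 3·(-13) = 51, t = -35 − 3·38 = -149  (check: 634·51 + 217·(-149) = 1)
The row with r = 1 (the gcd) gives the Bezout coefficients s = 51, t = -149.
Result: 634 · (51) + 217 · (-149) = 1.

gcd(634, 217) = 1; s = 51, t = -149 (check: 634·51 + 217·(-149) = 1).


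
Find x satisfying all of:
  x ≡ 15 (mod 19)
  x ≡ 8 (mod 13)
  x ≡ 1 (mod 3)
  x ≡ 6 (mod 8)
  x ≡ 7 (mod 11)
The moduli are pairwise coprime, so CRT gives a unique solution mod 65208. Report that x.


Product of moduli M = 19 · 13 · 3 · 8 · 11 = 65208.
Merge one congruence at a time:
  Start: x ≡ 15 (mod 19).
  Combine with x ≡ 8 (mod 13); new modulus lcm = 247.
    Write x = 15 + 19·t and substitute into x ≡ 8 (mod 13): 19·t ≡ 8 − 15 = -7 (mod 13).
    Reduce coefficients mod 13: 6·t ≡ 6 (mod 13).
    The inverse of 6 mod 13 is 11 (since 6·11 = 66 = 5·13 + 1), so t ≡ 11·6 = 66 ≡ 1 (mod 13).
    Then x = 15 + 19·1 = 34, valid modulo lcm(19, 13) = 247: x ≡ 34 (mod 247).
  Combine with x ≡ 1 (mod 3); new modulus lcm = 741.
    Write x = 34 + 247·t and substitute into x ≡ 1 (mod 3): 247·t ≡ 1 − 34 = -33 (mod 3).
    Reduce coefficients mod 3: 1·t ≡ 0 (mod 3).
    So t ≡ 0 (mod 3).
    Then x = 34 + 247·0 = 34, valid modulo lcm(247, 3) = 741: x ≡ 34 (mod 741).
  Combine with x ≡ 6 (mod 8); new modulus lcm = 5928.
    Write x = 34 + 741·t and substitute into x ≡ 6 (mod 8): 741·t ≡ 6 − 34 = -28 (mod 8).
    Reduce coefficients mod 8: 5·t ≡ 4 (mod 8).
    The inverse of 5 mod 8 is 5 (since 5·5 = 25 = 3·8 + 1), so t ≡ 5·4 = 20 ≡ 4 (mod 8).
    Then x = 34 + 741·4 = 2998, valid modulo lcm(741, 8) = 5928: x ≡ 2998 (mod 5928).
  Combine with x ≡ 7 (mod 11); new modulus lcm = 65208.
    Write x = 2998 + 5928·t and substitute into x ≡ 7 (mod 11): 5928·t ≡ 7 − 2998 = -2991 (mod 11).
    Reduce coefficients mod 11: 10·t ≡ 1 (mod 11).
    The inverse of 10 mod 11 is 10 (since 10·10 = 100 = 9·11 + 1), so t ≡ 10·1 = 10 ≡ 10 (mod 11).
    Then x = 2998 + 5928·10 = 62278, valid modulo lcm(5928, 11) = 65208: x ≡ 62278 (mod 65208).
Verify against each original: 62278 mod 19 = 15, 62278 mod 13 = 8, 62278 mod 3 = 1, 62278 mod 8 = 6, 62278 mod 11 = 7.

x ≡ 62278 (mod 65208).


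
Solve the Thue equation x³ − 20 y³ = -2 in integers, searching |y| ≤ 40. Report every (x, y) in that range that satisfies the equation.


The equation is x³ - 20y³ = -2. For fixed y, x³ = 20·y³ − 2, so a solution requires the RHS to be a perfect cube.
Strategy: iterate y from -40 to 40, compute RHS = 20·y³ − 2, and check whether it is a (positive or negative) perfect cube.
Check small values of y:
  y = 0: RHS = -2 is not a perfect cube.
  y = 1: RHS = 18 is not a perfect cube.
  y = -1: RHS = -22 is not a perfect cube.
  y = 2: RHS = 158 is not a perfect cube.
  y = -2: RHS = -162 is not a perfect cube.
  y = 3: RHS = 538 is not a perfect cube.
  y = -3: RHS = -542 is not a perfect cube.
Continuing the search up to |y| = 40 finds no solutions either.
No (x, y) in the scanned range satisfies the equation.

No integer solutions with |y| ≤ 40.


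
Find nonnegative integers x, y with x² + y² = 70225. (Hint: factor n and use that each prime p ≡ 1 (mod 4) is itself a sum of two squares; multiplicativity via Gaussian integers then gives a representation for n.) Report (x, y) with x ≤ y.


Step 1: Factor n = 70225 = 5^2 · 53^2.
Step 2: Check the mod-4 condition on each prime factor: 5 ≡ 1 (mod 4), exponent 2; 53 ≡ 1 (mod 4), exponent 2.
All primes ≡ 3 (mod 4) appear to even exponent (or don't appear), so by the two-squares theorem n IS expressible as a sum of two squares.
Step 3: Build a representation. Group n = k² · m with k = 5 and m = 53 · 53 = 2809 (a product of primes ≡ 1 (mod 4)); a representation of m scales to one of n via (k·x)² + (k·y)² = k²(x² + y²). Each prime p ≡ 1 (mod 4) is itself a sum of two squares; find a² by testing p − a² for a perfect square:
  53: 53 − 1² = 52, 53 − 2² = 49 = 7² ⇒ 53 = 2² + 7².
  Combine using the Brahmagupta–Fibonacci identity (a² + b²)(c² + d²) = (ac − bd)² + (ad + bc)² = (ac + bd)² + (ad − bc)²:
  53 · 53 = 2809: from (2² + 7²)(2² + 7²), take (2·2 − 7·7, 2·7 + 7·2) = (4 − 49, 14 + 14) = (-45, 28); dropping signs (only squares matter) gives (45, 28); check 45² + 28² = 2025 + 784 = 2809 ✓.
  Scale by k = 5: (5·45, 5·28) = (225, 140).
Step 4: Order so x ≤ y and verify: 140² + 225² = 19600 + 50625 = 70225 = n. ✓

n = 70225 = 140² + 225² (one valid representation with x ≤ y).


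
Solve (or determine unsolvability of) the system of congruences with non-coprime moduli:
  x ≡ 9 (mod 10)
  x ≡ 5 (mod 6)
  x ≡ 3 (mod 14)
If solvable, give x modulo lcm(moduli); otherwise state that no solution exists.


Moduli 10, 6, 14 are not pairwise coprime, so CRT works modulo lcm(m_i) when all pairwise compatibility conditions hold.
Pairwise compatibility: gcd(m_i, m_j) must divide a_i - a_j for every pair.
Merge one congruence at a time:
  Start: x ≡ 9 (mod 10).
  Combine with x ≡ 5 (mod 6): gcd(10, 6) = 2; 5 - 9 = -4, which IS divisible by 2, so compatible.
    Write x = 9 + 10·t and substitute into x ≡ 5 (mod 6): 10·t ≡ 5 − 9 = -4 (mod 6).
    Divide the congruence (and modulus) by g = 2: 5·t ≡ -2 (mod 3).
    Reduce coefficients mod 3: 2·t ≡ 1 (mod 3).
    The inverse of 2 mod 3 is 2 (since 2·2 = 4 = 1·3 + 1), so t ≡ 2·1 = 2 ≡ 2 (mod 3).
    Then x = 9 + 10·2 = 29, valid modulo lcm(10, 6) = 30: x ≡ 29 (mod 30).
  Combine with x ≡ 3 (mod 14): gcd(30, 14) = 2; 3 - 29 = -26, which IS divisible by 2, so compatible.
    Write x = 29 + 30·t and substitute into x ≡ 3 (mod 14): 30·t ≡ 3 − 29 = -26 (mod 14).
    Divide the congruence (and modulus) by g = 2: 15·t ≡ -13 (mod 7).
    Reduce coefficients mod 7: 1·t ≡ 1 (mod 7).
    So t ≡ 1 (mod 7).
    Then x = 29 + 30·1 = 59, valid modulo lcm(30, 14) = 210: x ≡ 59 (mod 210).
Verify: 59 mod 10 = 9, 59 mod 6 = 5, 59 mod 14 = 3.

x ≡ 59 (mod 210).


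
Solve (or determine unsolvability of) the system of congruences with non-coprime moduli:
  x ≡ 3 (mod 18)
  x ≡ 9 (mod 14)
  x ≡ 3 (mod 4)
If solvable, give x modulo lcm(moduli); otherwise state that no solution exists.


Moduli 18, 14, 4 are not pairwise coprime, so CRT works modulo lcm(m_i) when all pairwise compatibility conditions hold.
Pairwise compatibility: gcd(m_i, m_j) must divide a_i - a_j for every pair.
Merge one congruence at a time:
  Start: x ≡ 3 (mod 18).
  Combine with x ≡ 9 (mod 14): gcd(18, 14) = 2; 9 - 3 = 6, which IS divisible by 2, so compatible.
    Write x = 3 + 18·t and substitute into x ≡ 9 (mod 14): 18·t ≡ 9 − 3 = 6 (mod 14).
    Divide the congruence (and modulus) by g = 2: 9·t ≡ 3 (mod 7).
    Reduce coefficients mod 7: 2·t ≡ 3 (mod 7).
    The inverse of 2 mod 7 is 4 (since 2·4 = 8 = 1·7 + 1), so t ≡ 4·3 = 12 ≡ 5 (mod 7).
    Then x = 3 + 18·5 = 93, valid modulo lcm(18, 14) = 126: x ≡ 93 (mod 126).
  Combine with x ≡ 3 (mod 4): gcd(126, 4) = 2; 3 - 93 = -90, which IS divisible by 2, so compatible.
    Write x = 93 + 126·t and substitute into x ≡ 3 (mod 4): 126·t ≡ 3 − 93 = -90 (mod 4).
    Divide the congruence (and modulus) by g = 2: 63·t ≡ -45 (mod 2).
    Reduce coefficients mod 2: 1·t ≡ 1 (mod 2).
    So t ≡ 1 (mod 2).
    Then x = 93 + 126·1 = 219, valid modulo lcm(126, 4) = 252: x ≡ 219 (mod 252).
Verify: 219 mod 18 = 3, 219 mod 14 = 9, 219 mod 4 = 3.

x ≡ 219 (mod 252).


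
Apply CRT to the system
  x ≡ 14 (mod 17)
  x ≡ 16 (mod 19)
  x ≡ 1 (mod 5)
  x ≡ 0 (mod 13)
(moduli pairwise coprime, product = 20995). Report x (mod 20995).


Product of moduli M = 17 · 19 · 5 · 13 = 20995.
Merge one congruence at a time:
  Start: x ≡ 14 (mod 17).
  Combine with x ≡ 16 (mod 19); new modulus lcm = 323.
    Write x = 14 + 17·t and substitute into x ≡ 16 (mod 19): 17·t ≡ 16 − 14 = 2 (mod 19).
    The inverse of 17 mod 19 is 9 (since 17·9 = 153 = 8·19 + 1), so t ≡ 9·2 = 18 ≡ 18 (mod 19).
    Then x = 14 + 17·18 = 320, valid modulo lcm(17, 19) = 323: x ≡ 320 (mod 323).
  Combine with x ≡ 1 (mod 5); new modulus lcm = 1615.
    Write x = 320 + 323·t and substitute into x ≡ 1 (mod 5): 323·t ≡ 1 − 320 = -319 (mod 5).
    Reduce coefficients mod 5: 3·t ≡ 1 (mod 5).
    The inverse of 3 mod 5 is 2 (since 3·2 = 6 = 1·5 + 1), so t ≡ 2·1 = 2 ≡ 2 (mod 5).
    Then x = 320 + 323·2 = 966, valid modulo lcm(323, 5) = 1615: x ≡ 966 (mod 1615).
  Combine with x ≡ 0 (mod 13); new modulus lcm = 20995.
    Write x = 966 + 1615·t and substitute into x ≡ 0 (mod 13): 1615·t ≡ 0 − 966 = -966 (mod 13).
    Reduce coefficients mod 13: 3·t ≡ 9 (mod 13).
    The inverse of 3 mod 13 is 9 (since 3·9 = 27 = 2·13 + 1), so t ≡ 9·9 = 81 ≡ 3 (mod 13).
    Then x = 966 + 1615·3 = 5811, valid modulo lcm(1615, 13) = 20995: x ≡ 5811 (mod 20995).
Verify against each original: 5811 mod 17 = 14, 5811 mod 19 = 16, 5811 mod 5 = 1, 5811 mod 13 = 0.

x ≡ 5811 (mod 20995).


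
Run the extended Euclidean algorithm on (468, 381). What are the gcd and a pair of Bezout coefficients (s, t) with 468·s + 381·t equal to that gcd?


Euclidean algorithm on (468, 381) — divide until remainder is 0:
  468 = 1 · 381 + 87
  381 = 4 · 87 + 33
  87 = 2 · 33 + 21
  33 = 1 · 21 + 12
  21 = 1 · 12 + 9
  12 = 1 · 9 + 3
  9 = 3 · 3 + 0
gcd(468, 381) = 3.
Track Bezout coefficients alongside the remainders: start with r₀ = 468 = a·1 + b·0 (s = 1, t = 0) and r₁ = 381 = a·0 + b·1 (s = 0, t = 1); each new remainder r_{k+1} = r_{k-1} − q_k·r_k inherits s_{k+1} = s_{k-1} − q_k·s_k, t_{k+1} = t_{k-1} − q_k·t_k, so r_k = a·s_k + b·t_k at every step:
  q = 1: r = 87, s = 1 − 1·0 = 1, t = 0 − 1·1 = -1  (check: 468·1 + 381·(-1) = 87)
  q = 4: r = 33, s = 0 − 4·1 = -4, t = 1 − 4·(-1) = 5  (check: 468·(-4) + 381·5 = 33)
  q = 2: r = 21, s = 1 − 2·(-4) = 9, t = -1 − 2·5 = -11  (check: 468·9 + 381·(-11) = 21)
  q = 1: r = 12, s = -4 − 1·9 = -13, t = 5 − 1·(-11) = 16  (check: 468·(-13) + 381·16 = 12)
  q = 1: r = 9, s = 9 − 1·(-13) = 22, t = -11 − 1·16 = -27  (check: 468·22 + 381·(-27) = 9)
  q = 1: r = 3, s = -13 − 1·22 = -35, t = 16 − 1·(-27) = 43  (check: 468·(-35) + 381·43 = 3)
The row with r = 3 (the gcd) gives the Bezout coefficients s = -35, t = 43.
Result: 468 · (-35) + 381 · (43) = 3.

gcd(468, 381) = 3; s = -35, t = 43 (check: 468·(-35) + 381·43 = 3).


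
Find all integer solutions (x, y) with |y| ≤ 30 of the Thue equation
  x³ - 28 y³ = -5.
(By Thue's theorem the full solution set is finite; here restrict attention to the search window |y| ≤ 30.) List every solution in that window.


The equation is x³ - 28y³ = -5. For fixed y, x³ = 28·y³ − 5, so a solution requires the RHS to be a perfect cube.
Strategy: iterate y from -30 to 30, compute RHS = 28·y³ − 5, and check whether it is a (positive or negative) perfect cube.
Check small values of y:
  y = 0: RHS = -5 is not a perfect cube.
  y = 1: RHS = 23 is not a perfect cube.
  y = -1: RHS = -33 is not a perfect cube.
  y = 2: RHS = 219 is not a perfect cube.
  y = -2: RHS = -229 is not a perfect cube.
  y = 3: RHS = 751 is not a perfect cube.
  y = -3: RHS = -761 is not a perfect cube.
Continuing the search up to |y| = 30 finds no solutions either.
No (x, y) in the scanned range satisfies the equation.

No integer solutions with |y| ≤ 30.


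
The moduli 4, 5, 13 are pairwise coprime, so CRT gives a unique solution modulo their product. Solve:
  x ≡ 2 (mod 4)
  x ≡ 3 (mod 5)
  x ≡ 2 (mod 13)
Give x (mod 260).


Moduli 4, 5, 13 are pairwise coprime; by CRT there is a unique solution modulo M = 4 · 5 · 13 = 260.
Solve pairwise, accumulating the modulus:
  Start with x ≡ 2 (mod 4).
  Combine with x ≡ 3 (mod 5): since gcd(4, 5) = 1, we get a unique residue mod 20.
    Write x = 2 + 4·t and substitute into x ≡ 3 (mod 5): 4·t ≡ 3 − 2 = 1 (mod 5).
    The inverse of 4 mod 5 is 4 (since 4·4 = 16 = 3·5 + 1), so t ≡ 4·1 = 4 ≡ 4 (mod 5).
    Then x = 2 + 4·4 = 18, valid modulo lcm(4, 5) = 20: x ≡ 18 (mod 20).
  Combine with x ≡ 2 (mod 13): since gcd(20, 13) = 1, we get a unique residue mod 260.
    Write x = 18 + 20·t and substitute into x ≡ 2 (mod 13): 20·t ≡ 2 − 18 = -16 (mod 13).
    Reduce coefficients mod 13: 7·t ≡ 10 (mod 13).
    The inverse of 7 mod 13 is 2 (since 7·2 = 14 = 1·13 + 1), so t ≡ 2·10 = 20 ≡ 7 (mod 13).
    Then x = 18 + 20·7 = 158, valid modulo lcm(20, 13) = 260: x ≡ 158 (mod 260).
Verify: 158 mod 4 = 2 ✓, 158 mod 5 = 3 ✓, 158 mod 13 = 2 ✓.

x ≡ 158 (mod 260).


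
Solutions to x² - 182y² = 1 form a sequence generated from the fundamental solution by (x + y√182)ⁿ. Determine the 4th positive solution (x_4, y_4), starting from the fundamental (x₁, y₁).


Step 1: Find the fundamental solution (x₁, y₁) of x² - 182y² = 1.
  Expand √182 as a continued fraction. a₀ = ⌊√182⌋ = 13; iterate m_{k+1} = d_k·a_k − m_k, d_{k+1} = (182 − m_{k+1}²)/d_k, a_{k+1} = ⌊(a₀ + m_{k+1})/d_{k+1}⌋ (starting m₀ = 0, d₀ = 1), with convergents p_k = a_k·p_{k-1} + p_{k-2}, q_k = a_k·q_{k-1} + q_{k-2} (p₋₁ = 1, q₋₁ = 0):
  k = 0: a₀ = 13; p₀/q₀ = 13/1; p₀² − 182·q₀² = 169 − 182 = -13.
  k = 1: m = 13, d = 13, a = ⌊(13 + 13)/13⌋ = 2; p/q = (2·13 + 1)/(2·1 + 0) = 27/2; p² − 182·q² = 729 − 728 = 1.
  The first convergent with p² − 182·q² = 1 gives the fundamental solution (x₁, y₁) = (27, 2).
Step 2: Apply the recurrence (x_{n+1}, y_{n+1}) = (x₁x_n + 182y₁y_n, x₁y_n + y₁x_n) repeatedly.
  From (x_1, y_1) = (27, 2): x_2 = 27·27 + 182·2·2 = 1457; y_2 = 27·2 + 2·27 = 108.
  From (x_2, y_2) = (1457, 108): x_3 = 27·1457 + 182·2·108 = 78651; y_3 = 27·108 + 2·1457 = 5830.
  From (x_3, y_3) = (78651, 5830): x_4 = 27·78651 + 182·2·5830 = 4245697; y_4 = 27·5830 + 2·78651 = 314712.
Step 3: Verify x_4² - 182·y_4² = 18025943015809 - 18025943015808 = 1 (should be 1). ✓

(x_1, y_1) = (27, 2); (x_4, y_4) = (4245697, 314712).


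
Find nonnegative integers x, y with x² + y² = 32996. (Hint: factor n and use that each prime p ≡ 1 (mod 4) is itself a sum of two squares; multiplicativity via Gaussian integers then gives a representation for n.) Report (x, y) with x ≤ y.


Step 1: Factor n = 32996 = 2^2 · 73 · 113.
Step 2: Check the mod-4 condition on each prime factor: 2 = 2 (special); 73 ≡ 1 (mod 4), exponent 1; 113 ≡ 1 (mod 4), exponent 1.
All primes ≡ 3 (mod 4) appear to even exponent (or don't appear), so by the two-squares theorem n IS expressible as a sum of two squares.
Step 3: Build a representation. Group n = k² · m with k = 2 and m = 73 · 113 = 8249 (a product of primes ≡ 1 (mod 4)); a representation of m scales to one of n via (k·x)² + (k·y)² = k²(x² + y²). Each prime p ≡ 1 (mod 4) is itself a sum of two squares; find a² by testing p − a² for a perfect square:
  73: 73 − 1² = 72, 73 − 2² = 69, 73 − 3² = 64 = 8² ⇒ 73 = 3² + 8².
  113: 113 − 1² = 112, 113 − 2² = 109, 113 − 3² = 104, 113 − 4² = 97, 113 − 5² = 88, 113 − 6² = 77, 113 − 7² = 64 = 8² ⇒ 113 = 7² + 8².
  Combine using the Brahmagupta–Fibonacci identity (a² + b²)(c² + d²) = (ac − bd)² + (ad + bc)² = (ac + bd)² + (ad − bc)²:
  73 · 113 = 8249: from (3² + 8²)(7² + 8²), take (3·7 − 8·8, 3·8 + 8·7) = (21 − 64, 24 + 56) = (-43, 80); dropping signs (only squares matter) gives (43, 80); check 43² + 80² = 1849 + 6400 = 8249 ✓.
  Scale by k = 2: (2·43, 2·80) = (86, 160).
Step 4: Order so x ≤ y and verify: 86² + 160² = 7396 + 25600 = 32996 = n. ✓

n = 32996 = 86² + 160² (one valid representation with x ≤ y).


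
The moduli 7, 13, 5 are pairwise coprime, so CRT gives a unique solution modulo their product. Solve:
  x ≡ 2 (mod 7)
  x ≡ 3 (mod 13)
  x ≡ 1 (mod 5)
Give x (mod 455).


Moduli 7, 13, 5 are pairwise coprime; by CRT there is a unique solution modulo M = 7 · 13 · 5 = 455.
Solve pairwise, accumulating the modulus:
  Start with x ≡ 2 (mod 7).
  Combine with x ≡ 3 (mod 13): since gcd(7, 13) = 1, we get a unique residue mod 91.
    Write x = 2 + 7·t and substitute into x ≡ 3 (mod 13): 7·t ≡ 3 − 2 = 1 (mod 13).
    The inverse of 7 mod 13 is 2 (since 7·2 = 14 = 1·13 + 1), so t ≡ 2·1 = 2 ≡ 2 (mod 13).
    Then x = 2 + 7·2 = 16, valid modulo lcm(7, 13) = 91: x ≡ 16 (mod 91).
  Combine with x ≡ 1 (mod 5): since gcd(91, 5) = 1, we get a unique residue mod 455.
    Write x = 16 + 91·t and substitute into x ≡ 1 (mod 5): 91·t ≡ 1 − 16 = -15 (mod 5).
    Reduce coefficients mod 5: 1·t ≡ 0 (mod 5).
    So t ≡ 0 (mod 5).
    Then x = 16 + 91·0 = 16, valid modulo lcm(91, 5) = 455: x ≡ 16 (mod 455).
Verify: 16 mod 7 = 2 ✓, 16 mod 13 = 3 ✓, 16 mod 5 = 1 ✓.

x ≡ 16 (mod 455).


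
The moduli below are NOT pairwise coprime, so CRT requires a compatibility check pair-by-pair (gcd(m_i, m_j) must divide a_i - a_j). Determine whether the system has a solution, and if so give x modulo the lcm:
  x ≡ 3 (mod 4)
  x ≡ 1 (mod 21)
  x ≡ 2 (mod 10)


Moduli 4, 21, 10 are not pairwise coprime, so CRT works modulo lcm(m_i) when all pairwise compatibility conditions hold.
Pairwise compatibility: gcd(m_i, m_j) must divide a_i - a_j for every pair.
Merge one congruence at a time:
  Start: x ≡ 3 (mod 4).
  Combine with x ≡ 1 (mod 21): gcd(4, 21) = 1; 1 - 3 = -2, which IS divisible by 1, so compatible.
    Write x = 3 + 4·t and substitute into x ≡ 1 (mod 21): 4·t ≡ 1 − 3 = -2 (mod 21).
    Reduce coefficients mod 21: 4·t ≡ 19 (mod 21).
    The inverse of 4 mod 21 is 16 (since 4·16 = 64 = 3·21 + 1), so t ≡ 16·19 = 304 ≡ 10 (mod 21).
    Then x = 3 + 4·10 = 43, valid modulo lcm(4, 21) = 84: x ≡ 43 (mod 84).
  Combine with x ≡ 2 (mod 10): gcd(84, 10) = 2, and 2 - 43 = -41 is NOT divisible by 2.
    ⇒ system is inconsistent (no integer solution).

No solution (the system is inconsistent).


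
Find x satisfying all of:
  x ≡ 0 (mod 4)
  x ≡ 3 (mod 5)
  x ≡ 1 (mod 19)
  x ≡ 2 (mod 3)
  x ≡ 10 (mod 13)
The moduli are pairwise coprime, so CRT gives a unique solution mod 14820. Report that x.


Product of moduli M = 4 · 5 · 19 · 3 · 13 = 14820.
Merge one congruence at a time:
  Start: x ≡ 0 (mod 4).
  Combine with x ≡ 3 (mod 5); new modulus lcm = 20.
    Write x = 0 + 4·t and substitute into x ≡ 3 (mod 5): 4·t ≡ 3 − 0 = 3 (mod 5).
    The inverse of 4 mod 5 is 4 (since 4·4 = 16 = 3·5 + 1), so t ≡ 4·3 = 12 ≡ 2 (mod 5).
    Then x = 0 + 4·2 = 8, valid modulo lcm(4, 5) = 20: x ≡ 8 (mod 20).
  Combine with x ≡ 1 (mod 19); new modulus lcm = 380.
    Write x = 8 + 20·t and substitute into x ≡ 1 (mod 19): 20·t ≡ 1 − 8 = -7 (mod 19).
    Reduce coefficients mod 19: 1·t ≡ 12 (mod 19).
    So t ≡ 12 (mod 19).
    Then x = 8 + 20·12 = 248, valid modulo lcm(20, 19) = 380: x ≡ 248 (mod 380).
  Combine with x ≡ 2 (mod 3); new modulus lcm = 1140.
    Write x = 248 + 380·t and substitute into x ≡ 2 (mod 3): 380·t ≡ 2 − 248 = -246 (mod 3).
    Reduce coefficients mod 3: 2·t ≡ 0 (mod 3).
    The inverse of 2 mod 3 is 2 (since 2·2 = 4 = 1·3 + 1), so t ≡ 2·0 = 0 ≡ 0 (mod 3).
    Then x = 248 + 380·0 = 248, valid modulo lcm(380, 3) = 1140: x ≡ 248 (mod 1140).
  Combine with x ≡ 10 (mod 13); new modulus lcm = 14820.
    Write x = 248 + 1140·t and substitute into x ≡ 10 (mod 13): 1140·t ≡ 10 − 248 = -238 (mod 13).
    Reduce coefficients mod 13: 9·t ≡ 9 (mod 13).
    The inverse of 9 mod 13 is 3 (since 9·3 = 27 = 2·13 + 1), so t ≡ 3·9 = 27 ≡ 1 (mod 13).
    Then x = 248 + 1140·1 = 1388, valid modulo lcm(1140, 13) = 14820: x ≡ 1388 (mod 14820).
Verify against each original: 1388 mod 4 = 0, 1388 mod 5 = 3, 1388 mod 19 = 1, 1388 mod 3 = 2, 1388 mod 13 = 10.

x ≡ 1388 (mod 14820).


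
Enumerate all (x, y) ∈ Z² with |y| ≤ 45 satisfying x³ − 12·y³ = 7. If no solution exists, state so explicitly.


The equation is x³ - 12y³ = 7. For fixed y, x³ = 12·y³ + 7, so a solution requires the RHS to be a perfect cube.
Strategy: iterate y from -45 to 45, compute RHS = 12·y³ + 7, and check whether it is a (positive or negative) perfect cube.
Check small values of y:
  y = 0: RHS = 7 is not a perfect cube.
  y = 1: RHS = 19 is not a perfect cube.
  y = -1: RHS = -5 is not a perfect cube.
  y = 2: RHS = 103 is not a perfect cube.
  y = -2: RHS = -89 is not a perfect cube.
  y = 3: RHS = 331 is not a perfect cube.
  y = -3: RHS = -317 is not a perfect cube.
Continuing the search up to |y| = 45 finds no solutions either.
No (x, y) in the scanned range satisfies the equation.

No integer solutions with |y| ≤ 45.


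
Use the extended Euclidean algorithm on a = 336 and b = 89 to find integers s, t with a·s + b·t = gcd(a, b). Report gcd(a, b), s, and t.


Euclidean algorithm on (336, 89) — divide until remainder is 0:
  336 = 3 · 89 + 69
  89 = 1 · 69 + 20
  69 = 3 · 20 + 9
  20 = 2 · 9 + 2
  9 = 4 · 2 + 1
  2 = 2 · 1 + 0
gcd(336, 89) = 1.
Track Bezout coefficients alongside the remainders: start with r₀ = 336 = a·1 + b·0 (s = 1, t = 0) and r₁ = 89 = a·0 + b·1 (s = 0, t = 1); each new remainder r_{k+1} = r_{k-1} − q_k·r_k inherits s_{k+1} = s_{k-1} − q_k·s_k, t_{k+1} = t_{k-1} − q_k·t_k, so r_k = a·s_k + b·t_k at every step:
  q = 3: r = 69, s = 1 − 3·0 = 1, t = 0 − 3·1 = -3  (check: 336·1 + 89·(-3) = 69)
  q = 1: r = 20, s = 0 − 1·1 = -1, t = 1 − 1·(-3) = 4  (check: 336·(-1) + 89·4 = 20)
  q = 3: r = 9, s = 1 − 3·(-1) = 4, t = -3 − 3·4 = -15  (check: 336·4 + 89·(-15) = 9)
  q = 2: r = 2, s = -1 − 2·4 = -9, t = 4 − 2·(-15) = 34  (check: 336·(-9) + 89·34 = 2)
  q = 4: r = 1, s = 4 − 4·(-9) = 40, t = -15 − 4·34 = -151  (check: 336·40 + 89·(-151) = 1)
The row with r = 1 (the gcd) gives the Bezout coefficients s = 40, t = -151.
Result: 336 · (40) + 89 · (-151) = 1.

gcd(336, 89) = 1; s = 40, t = -151 (check: 336·40 + 89·(-151) = 1).


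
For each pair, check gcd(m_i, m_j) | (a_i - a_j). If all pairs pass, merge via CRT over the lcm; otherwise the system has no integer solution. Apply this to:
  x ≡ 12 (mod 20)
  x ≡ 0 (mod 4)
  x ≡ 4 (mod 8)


Moduli 20, 4, 8 are not pairwise coprime, so CRT works modulo lcm(m_i) when all pairwise compatibility conditions hold.
Pairwise compatibility: gcd(m_i, m_j) must divide a_i - a_j for every pair.
Merge one congruence at a time:
  Start: x ≡ 12 (mod 20).
  Combine with x ≡ 0 (mod 4): gcd(20, 4) = 4; 0 - 12 = -12, which IS divisible by 4, so compatible.
    Write x = 12 + 20·t and substitute into x ≡ 0 (mod 4): 20·t ≡ 0 − 12 = -12 (mod 4).
    Divide the congruence (and modulus) by g = 4: 5·t ≡ -3 (mod 1).
    Modulo 1 every t works; take t = 0.
    Then x = 12 + 20·0 = 12, valid modulo lcm(20, 4) = 20: x ≡ 12 (mod 20).
  Combine with x ≡ 4 (mod 8): gcd(20, 8) = 4; 4 - 12 = -8, which IS divisible by 4, so compatible.
    Write x = 12 + 20·t and substitute into x ≡ 4 (mod 8): 20·t ≡ 4 − 12 = -8 (mod 8).
    Divide the congruence (and modulus) by g = 4: 5·t ≡ -2 (mod 2).
    Reduce coefficients mod 2: 1·t ≡ 0 (mod 2).
    So t ≡ 0 (mod 2).
    Then x = 12 + 20·0 = 12, valid modulo lcm(20, 8) = 40: x ≡ 12 (mod 40).
Verify: 12 mod 20 = 12, 12 mod 4 = 0, 12 mod 8 = 4.

x ≡ 12 (mod 40).


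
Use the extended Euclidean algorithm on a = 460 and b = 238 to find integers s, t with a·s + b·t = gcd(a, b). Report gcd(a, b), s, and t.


Euclidean algorithm on (460, 238) — divide until remainder is 0:
  460 = 1 · 238 + 222
  238 = 1 · 222 + 16
  222 = 13 · 16 + 14
  16 = 1 · 14 + 2
  14 = 7 · 2 + 0
gcd(460, 238) = 2.
Track Bezout coefficients alongside the remainders: start with r₀ = 460 = a·1 + b·0 (s = 1, t = 0) and r₁ = 238 = a·0 + b·1 (s = 0, t = 1); each new remainder r_{k+1} = r_{k-1} − q_k·r_k inherits s_{k+1} = s_{k-1} − q_k·s_k, t_{k+1} = t_{k-1} − q_k·t_k, so r_k = a·s_k + b·t_k at every step:
  q = 1: r = 222, s = 1 − 1·0 = 1, t = 0 − 1·1 = -1  (check: 460·1 + 238·(-1) = 222)
  q = 1: r = 16, s = 0 − 1·1 = -1, t = 1 − 1·(-1) = 2  (check: 460·(-1) + 238·2 = 16)
  q = 13: r = 14, s = 1 − 13·(-1) = 14, t = -1 − 13·2 = -27  (check: 460·14 + 238·(-27) = 14)
  q = 1: r = 2, s = -1 − 1·14 = -15, t = 2 − 1·(-27) = 29  (check: 460·(-15) + 238·29 = 2)
The row with r = 2 (the gcd) gives the Bezout coefficients s = -15, t = 29.
Result: 460 · (-15) + 238 · (29) = 2.

gcd(460, 238) = 2; s = -15, t = 29 (check: 460·(-15) + 238·29 = 2).


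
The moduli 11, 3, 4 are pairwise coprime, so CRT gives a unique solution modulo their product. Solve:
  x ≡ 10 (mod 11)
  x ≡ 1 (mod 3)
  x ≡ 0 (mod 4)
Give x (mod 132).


Moduli 11, 3, 4 are pairwise coprime; by CRT there is a unique solution modulo M = 11 · 3 · 4 = 132.
Solve pairwise, accumulating the modulus:
  Start with x ≡ 10 (mod 11).
  Combine with x ≡ 1 (mod 3): since gcd(11, 3) = 1, we get a unique residue mod 33.
    Write x = 10 + 11·t and substitute into x ≡ 1 (mod 3): 11·t ≡ 1 − 10 = -9 (mod 3).
    Reduce coefficients mod 3: 2·t ≡ 0 (mod 3).
    The inverse of 2 mod 3 is 2 (since 2·2 = 4 = 1·3 + 1), so t ≡ 2·0 = 0 ≡ 0 (mod 3).
    Then x = 10 + 11·0 = 10, valid modulo lcm(11, 3) = 33: x ≡ 10 (mod 33).
  Combine with x ≡ 0 (mod 4): since gcd(33, 4) = 1, we get a unique residue mod 132.
    Write x = 10 + 33·t and substitute into x ≡ 0 (mod 4): 33·t ≡ 0 − 10 = -10 (mod 4).
    Reduce coefficients mod 4: 1·t ≡ 2 (mod 4).
    So t ≡ 2 (mod 4).
    Then x = 10 + 33·2 = 76, valid modulo lcm(33, 4) = 132: x ≡ 76 (mod 132).
Verify: 76 mod 11 = 10 ✓, 76 mod 3 = 1 ✓, 76 mod 4 = 0 ✓.

x ≡ 76 (mod 132).


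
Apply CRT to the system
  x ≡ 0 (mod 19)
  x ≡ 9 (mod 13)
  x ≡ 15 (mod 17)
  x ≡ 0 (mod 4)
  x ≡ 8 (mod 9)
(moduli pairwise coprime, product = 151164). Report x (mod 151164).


Product of moduli M = 19 · 13 · 17 · 4 · 9 = 151164.
Merge one congruence at a time:
  Start: x ≡ 0 (mod 19).
  Combine with x ≡ 9 (mod 13); new modulus lcm = 247.
    Write x = 0 + 19·t and substitute into x ≡ 9 (mod 13): 19·t ≡ 9 − 0 = 9 (mod 13).
    Reduce coefficients mod 13: 6·t ≡ 9 (mod 13).
    The inverse of 6 mod 13 is 11 (since 6·11 = 66 = 5·13 + 1), so t ≡ 11·9 = 99 ≡ 8 (mod 13).
    Then x = 0 + 19·8 = 152, valid modulo lcm(19, 13) = 247: x ≡ 152 (mod 247).
  Combine with x ≡ 15 (mod 17); new modulus lcm = 4199.
    Write x = 152 + 247·t and substitute into x ≡ 15 (mod 17): 247·t ≡ 15 − 152 = -137 (mod 17).
    Reduce coefficients mod 17: 9·t ≡ 16 (mod 17).
    The inverse of 9 mod 17 is 2 (since 9·2 = 18 = 1·17 + 1), so t ≡ 2·16 = 32 ≡ 15 (mod 17).
    Then x = 152 + 247·15 = 3857, valid modulo lcm(247, 17) = 4199: x ≡ 3857 (mod 4199).
  Combine with x ≡ 0 (mod 4); new modulus lcm = 16796.
    Write x = 3857 + 4199·t and substitute into x ≡ 0 (mod 4): 4199·t ≡ 0 − 3857 = -3857 (mod 4).
    Reduce coefficients mod 4: 3·t ≡ 3 (mod 4).
    The inverse of 3 mod 4 is 3 (since 3·3 = 9 = 2·4 + 1), so t ≡ 3·3 = 9 ≡ 1 (mod 4).
    Then x = 3857 + 4199·1 = 8056, valid modulo lcm(4199, 4) = 16796: x ≡ 8056 (mod 16796).
  Combine with x ≡ 8 (mod 9); new modulus lcm = 151164.
    Write x = 8056 + 16796·t and substitute into x ≡ 8 (mod 9): 16796·t ≡ 8 − 8056 = -8048 (mod 9).
    Reduce coefficients mod 9: 2·t ≡ 7 (mod 9).
    The inverse of 2 mod 9 is 5 (since 2·5 = 10 = 1·9 + 1), so t ≡ 5·7 = 35 ≡ 8 (mod 9).
    Then x = 8056 + 16796·8 = 142424, valid modulo lcm(16796, 9) = 151164: x ≡ 142424 (mod 151164).
Verify against each original: 142424 mod 19 = 0, 142424 mod 13 = 9, 142424 mod 17 = 15, 142424 mod 4 = 0, 142424 mod 9 = 8.

x ≡ 142424 (mod 151164).


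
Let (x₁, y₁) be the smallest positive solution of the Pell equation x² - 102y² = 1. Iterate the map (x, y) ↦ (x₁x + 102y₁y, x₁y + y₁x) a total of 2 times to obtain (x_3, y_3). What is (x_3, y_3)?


Step 1: Find the fundamental solution (x₁, y₁) of x² - 102y² = 1.
  Expand √102 as a continued fraction. a₀ = ⌊√102⌋ = 10; iterate m_{k+1} = d_k·a_k − m_k, d_{k+1} = (102 − m_{k+1}²)/d_k, a_{k+1} = ⌊(a₀ + m_{k+1})/d_{k+1}⌋ (starting m₀ = 0, d₀ = 1), with convergents p_k = a_k·p_{k-1} + p_{k-2}, q_k = a_k·q_{k-1} + q_{k-2} (p₋₁ = 1, q₋₁ = 0):
  k = 0: a₀ = 10; p₀/q₀ = 10/1; p₀² − 102·q₀² = 100 − 102 = -2.
  k = 1: m = 10, d = 2, a = ⌊(10 + 10)/2⌋ = 10; p/q = (10·10 + 1)/(10·1 + 0) = 101/10; p² − 102·q² = 10201 − 10200 = 1.
  The first convergent with p² − 102·q² = 1 gives the fundamental solution (x₁, y₁) = (101, 10).
Step 2: Apply the recurrence (x_{n+1}, y_{n+1}) = (x₁x_n + 102y₁y_n, x₁y_n + y₁x_n) repeatedly.
  From (x_1, y_1) = (101, 10): x_2 = 101·101 + 102·10·10 = 20401; y_2 = 101·10 + 10·101 = 2020.
  From (x_2, y_2) = (20401, 2020): x_3 = 101·20401 + 102·10·2020 = 4120901; y_3 = 101·2020 + 10·20401 = 408030.
Step 3: Verify x_3² - 102·y_3² = 16981825051801 - 16981825051800 = 1 (should be 1). ✓

(x_1, y_1) = (101, 10); (x_3, y_3) = (4120901, 408030).


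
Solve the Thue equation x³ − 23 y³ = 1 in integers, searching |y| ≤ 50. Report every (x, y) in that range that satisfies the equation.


The equation is x³ - 23y³ = 1. For fixed y, x³ = 23·y³ + 1, so a solution requires the RHS to be a perfect cube.
Strategy: iterate y from -50 to 50, compute RHS = 23·y³ + 1, and check whether it is a (positive or negative) perfect cube.
Check small values of y:
  y = 0: RHS = 1 = (1)³ ⇒ x = 1 works.
  y = 1: RHS = 24 is not a perfect cube.
  y = -1: RHS = -22 is not a perfect cube.
  y = 2: RHS = 185 is not a perfect cube.
  y = -2: RHS = -183 is not a perfect cube.
  y = 3: RHS = 622 is not a perfect cube.
  y = -3: RHS = -620 is not a perfect cube.
Continuing the search up to |y| = 50 finds no further solutions beyond those listed.
Collected solutions: (1, 0).

Solutions (with |y| ≤ 50): (1, 0).


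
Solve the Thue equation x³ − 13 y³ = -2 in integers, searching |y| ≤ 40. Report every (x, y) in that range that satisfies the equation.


The equation is x³ - 13y³ = -2. For fixed y, x³ = 13·y³ − 2, so a solution requires the RHS to be a perfect cube.
Strategy: iterate y from -40 to 40, compute RHS = 13·y³ − 2, and check whether it is a (positive or negative) perfect cube.
Check small values of y:
  y = 0: RHS = -2 is not a perfect cube.
  y = 1: RHS = 11 is not a perfect cube.
  y = -1: RHS = -15 is not a perfect cube.
  y = 2: RHS = 102 is not a perfect cube.
  y = -2: RHS = -106 is not a perfect cube.
  y = 3: RHS = 349 is not a perfect cube.
  y = -3: RHS = -353 is not a perfect cube.
Continuing the search up to |y| = 40 finds no solutions either.
No (x, y) in the scanned range satisfies the equation.

No integer solutions with |y| ≤ 40.


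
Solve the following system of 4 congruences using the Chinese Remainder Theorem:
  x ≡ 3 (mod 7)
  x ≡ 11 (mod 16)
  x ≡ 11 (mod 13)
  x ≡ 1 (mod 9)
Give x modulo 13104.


Product of moduli M = 7 · 16 · 13 · 9 = 13104.
Merge one congruence at a time:
  Start: x ≡ 3 (mod 7).
  Combine with x ≡ 11 (mod 16); new modulus lcm = 112.
    Write x = 3 + 7·t and substitute into x ≡ 11 (mod 16): 7·t ≡ 11 − 3 = 8 (mod 16).
    The inverse of 7 mod 16 is 7 (since 7·7 = 49 = 3·16 + 1), so t ≡ 7·8 = 56 ≡ 8 (mod 16).
    Then x = 3 + 7·8 = 59, valid modulo lcm(7, 16) = 112: x ≡ 59 (mod 112).
  Combine with x ≡ 11 (mod 13); new modulus lcm = 1456.
    Write x = 59 + 112·t and substitute into x ≡ 11 (mod 13): 112·t ≡ 11 − 59 = -48 (mod 13).
    Reduce coefficients mod 13: 8·t ≡ 4 (mod 13).
    The inverse of 8 mod 13 is 5 (since 8·5 = 40 = 3·13 + 1), so t ≡ 5·4 = 20 ≡ 7 (mod 13).
    Then x = 59 + 112·7 = 843, valid modulo lcm(112, 13) = 1456: x ≡ 843 (mod 1456).
  Combine with x ≡ 1 (mod 9); new modulus lcm = 13104.
    Write x = 843 + 1456·t and substitute into x ≡ 1 (mod 9): 1456·t ≡ 1 − 843 = -842 (mod 9).
    Reduce coefficients mod 9: 7·t ≡ 4 (mod 9).
    The inverse of 7 mod 9 is 4 (since 7·4 = 28 = 3·9 + 1), so t ≡ 4·4 = 16 ≡ 7 (mod 9).
    Then x = 843 + 1456·7 = 11035, valid modulo lcm(1456, 9) = 13104: x ≡ 11035 (mod 13104).
Verify against each original: 11035 mod 7 = 3, 11035 mod 16 = 11, 11035 mod 13 = 11, 11035 mod 9 = 1.

x ≡ 11035 (mod 13104).


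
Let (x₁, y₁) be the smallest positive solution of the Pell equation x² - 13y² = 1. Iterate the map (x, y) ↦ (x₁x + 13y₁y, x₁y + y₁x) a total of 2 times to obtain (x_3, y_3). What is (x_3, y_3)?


Step 1: Find the fundamental solution (x₁, y₁) of x² - 13y² = 1.
  Expand √13 as a continued fraction. a₀ = ⌊√13⌋ = 3; iterate m_{k+1} = d_k·a_k − m_k, d_{k+1} = (13 − m_{k+1}²)/d_k, a_{k+1} = ⌊(a₀ + m_{k+1})/d_{k+1}⌋ (starting m₀ = 0, d₀ = 1), with convergents p_k = a_k·p_{k-1} + p_{k-2}, q_k = a_k·q_{k-1} + q_{k-2} (p₋₁ = 1, q₋₁ = 0):
  k = 0: a₀ = 3; p₀/q₀ = 3/1; p₀² − 13·q₀² = 9 − 13 = -4.
  k = 1: m = 3, d = 4, a = ⌊(3 + 3)/4⌋ = 1; p/q = (1·3 + 1)/(1·1 + 0) = 4/1; p² − 13·q² = 16 − 13 = 3.
  k = 2: m = 1, d = 3, a = ⌊(3 + 1)/3⌋ = 1; p/q = (1·4 + 3)/(1·1 + 1) = 7/2; p² − 13·q² = 49 − 52 = -3.
  k = 3: m = 2, d = 3, a = ⌊(3 + 2)/3⌋ = 1; p/q = (1·7 + 4)/(1·2 + 1) = 11/3; p² − 13·q² = 121 − 117 = 4.
  k = 4: m = 1, d = 4, a = ⌊(3 + 1)/4⌋ = 1; p/q = (1·11 + 7)/(1·3 + 2) = 18/5; p² − 13·q² = 324 − 325 = -1.
  k = 5: m = 3, d = 1, a = ⌊(3 + 3)/1⌋ = 6; p/q = (6·18 + 11)/(6·5 + 3) = 119/33; p² − 13·q² = 14161 − 14157 = 4.
  k = 6: m = 3, d = 4, a = ⌊(3 + 3)/4⌋ = 1; p/q = (1·119 + 18)/(1·33 + 5) = 137/38; p² − 13·q² = 18769 − 18772 = -3.
  k = 7: m = 1, d = 3, a = ⌊(3 + 1)/3⌋ = 1; p/q = (1·137 + 119)/(1·38 + 33) = 256/71; p² − 13·q² = 65536 − 65533 = 3.
  k = 8: m = 2, d = 3, a = ⌊(3 + 2)/3⌋ = 1; p/q = (1·256 + 137)/(1·71 + 38) = 393/109; p² − 13·q² = 154449 − 154453 = -4.
  k = 9: m = 1, d = 4, a = ⌊(3 + 1)/4⌋ = 1; p/q = (1·393 + 256)/(1·109 + 71) = 649/180; p² − 13·q² = 421201 − 421200 = 1.
  The first convergent with p² − 13·q² = 1 gives the fundamental solution (x₁, y₁) = (649, 180).
Step 2: Apply the recurrence (x_{n+1}, y_{n+1}) = (x₁x_n + 13y₁y_n, x₁y_n + y₁x_n) repeatedly.
  From (x_1, y_1) = (649, 180): x_2 = 649·649 + 13·180·180 = 842401; y_2 = 649·180 + 180·649 = 233640.
  From (x_2, y_2) = (842401, 233640): x_3 = 649·842401 + 13·180·233640 = 1093435849; y_3 = 649·233640 + 180·842401 = 303264540.
Step 3: Verify x_3² - 13·y_3² = 1195601955878350801 - 1195601955878350800 = 1 (should be 1). ✓

(x_1, y_1) = (649, 180); (x_3, y_3) = (1093435849, 303264540).


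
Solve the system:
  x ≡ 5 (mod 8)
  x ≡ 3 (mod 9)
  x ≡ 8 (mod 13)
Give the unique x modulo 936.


Moduli 8, 9, 13 are pairwise coprime; by CRT there is a unique solution modulo M = 8 · 9 · 13 = 936.
Solve pairwise, accumulating the modulus:
  Start with x ≡ 5 (mod 8).
  Combine with x ≡ 3 (mod 9): since gcd(8, 9) = 1, we get a unique residue mod 72.
    Write x = 5 + 8·t and substitute into x ≡ 3 (mod 9): 8·t ≡ 3 − 5 = -2 (mod 9).
    Reduce coefficients mod 9: 8·t ≡ 7 (mod 9).
    The inverse of 8 mod 9 is 8 (since 8·8 = 64 = 7·9 + 1), so t ≡ 8·7 = 56 ≡ 2 (mod 9).
    Then x = 5 + 8·2 = 21, valid modulo lcm(8, 9) = 72: x ≡ 21 (mod 72).
  Combine with x ≡ 8 (mod 13): since gcd(72, 13) = 1, we get a unique residue mod 936.
    Write x = 21 + 72·t and substitute into x ≡ 8 (mod 13): 72·t ≡ 8 − 21 = -13 (mod 13).
    Reduce coefficients mod 13: 7·t ≡ 0 (mod 13).
    The inverse of 7 mod 13 is 2 (since 7·2 = 14 = 1·13 + 1), so t ≡ 2·0 = 0 ≡ 0 (mod 13).
    Then x = 21 + 72·0 = 21, valid modulo lcm(72, 13) = 936: x ≡ 21 (mod 936).
Verify: 21 mod 8 = 5 ✓, 21 mod 9 = 3 ✓, 21 mod 13 = 8 ✓.

x ≡ 21 (mod 936).


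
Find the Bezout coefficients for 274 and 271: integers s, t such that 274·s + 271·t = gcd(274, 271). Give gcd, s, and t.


Euclidean algorithm on (274, 271) — divide until remainder is 0:
  274 = 1 · 271 + 3
  271 = 90 · 3 + 1
  3 = 3 · 1 + 0
gcd(274, 271) = 1.
Track Bezout coefficients alongside the remainders: start with r₀ = 274 = a·1 + b·0 (s = 1, t = 0) and r₁ = 271 = a·0 + b·1 (s = 0, t = 1); each new remainder r_{k+1} = r_{k-1} − q_k·r_k inherits s_{k+1} = s_{k-1} − q_k·s_k, t_{k+1} = t_{k-1} − q_k·t_k, so r_k = a·s_k + b·t_k at every step:
  q = 1: r = 3, s = 1 − 1·0 = 1, t = 0 − 1·1 = -1  (check: 274·1 + 271·(-1) = 3)
  q = 90: r = 1, s = 0 − 90·1 = -90, t = 1 − 90·(-1) = 91  (check: 274·(-90) + 271·91 = 1)
The row with r = 1 (the gcd) gives the Bezout coefficients s = -90, t = 91.
Result: 274 · (-90) + 271 · (91) = 1.

gcd(274, 271) = 1; s = -90, t = 91 (check: 274·(-90) + 271·91 = 1).
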